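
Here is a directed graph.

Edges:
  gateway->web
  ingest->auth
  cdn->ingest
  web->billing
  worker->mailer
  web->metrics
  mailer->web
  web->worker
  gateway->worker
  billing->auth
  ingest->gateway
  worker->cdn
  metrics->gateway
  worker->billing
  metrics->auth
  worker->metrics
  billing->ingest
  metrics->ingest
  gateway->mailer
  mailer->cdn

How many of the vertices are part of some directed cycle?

A vertex is on a directed cycle iff it belongs to a strongly connected component of size ≥ 2 (or has a self-loop).
The vertices on cycles are {cdn, web, ingest, mailer, worker, billing, gateway, metrics} — 8 in total.

8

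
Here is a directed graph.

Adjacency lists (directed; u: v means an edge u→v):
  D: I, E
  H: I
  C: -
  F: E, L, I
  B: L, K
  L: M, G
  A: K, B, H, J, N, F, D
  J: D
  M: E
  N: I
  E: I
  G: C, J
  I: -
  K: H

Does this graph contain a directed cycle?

No

DFS with white/gray/black marking, starting from F:
F gray
  E gray
    I gray
    I black
  E black
  L gray
    M gray
      M→E: E black — skip
    M black
    G gray
      C gray
      C black
      J gray
        D gray
          D→I: I black — skip
          D→E: E black — skip
        D black
      J black
    G black
  L black
  F→I: I black — skip
F black
H gray
  H→I: I black — skip
H black
B gray
  B→L: L black — skip
  K gray
    K→H: H black — skip
  K black
B black
A gray
  A→K: K black — skip
  A→B: B black — skip
  A→H: H black — skip
  A→J: J black — skip
  N gray
    N→I: I black — skip
  N black
  A→F: F black — skip
  A→D: D black — skip
A black
Every edge goes to a white or black vertex — no back edge, so the graph is acyclic.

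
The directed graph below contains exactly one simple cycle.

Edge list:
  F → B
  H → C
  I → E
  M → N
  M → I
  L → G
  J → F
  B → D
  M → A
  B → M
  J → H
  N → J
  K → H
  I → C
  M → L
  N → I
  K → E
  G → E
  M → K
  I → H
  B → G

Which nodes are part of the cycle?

B, F, J, M, N

DFS with gray/black marking from B:
B gray
  D gray
  D black
  G gray
    E gray
    E black
  G black
  M gray
    I gray
      I→E: E black — skip
      H gray
        C gray
        C black
      H black
      I→C: C black — skip
    I black
    K gray
      K→E: E black — skip
      K→H: H black — skip
    K black
    A gray
    A black
    L gray
      L→G: G black — skip
    L black
    N gray
      J gray
        J→H: H black — skip
        F gray
          F→B: B is gray → back edge
Back edge closes the cycle B → M → N → J → F → B; its vertices are {B, F, J, M, N}.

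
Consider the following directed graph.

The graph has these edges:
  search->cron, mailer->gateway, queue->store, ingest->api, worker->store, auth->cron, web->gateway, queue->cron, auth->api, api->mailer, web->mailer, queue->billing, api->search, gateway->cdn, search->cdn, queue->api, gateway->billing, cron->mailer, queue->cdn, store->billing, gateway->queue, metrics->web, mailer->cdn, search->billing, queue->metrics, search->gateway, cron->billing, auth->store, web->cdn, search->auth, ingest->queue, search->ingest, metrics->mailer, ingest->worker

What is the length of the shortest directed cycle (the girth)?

For each vertex v, BFS finds the shortest path from v back to v.
The shortest such closed walk is ingest → api → search → ingest, length 3.

3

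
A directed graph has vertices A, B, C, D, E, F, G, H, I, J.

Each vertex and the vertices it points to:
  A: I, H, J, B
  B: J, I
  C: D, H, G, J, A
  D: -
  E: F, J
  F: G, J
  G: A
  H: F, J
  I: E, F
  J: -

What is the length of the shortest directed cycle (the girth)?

For each vertex v, BFS finds the shortest path from v back to v.
The shortest such closed walk is G → A → I → F → G, length 4.

4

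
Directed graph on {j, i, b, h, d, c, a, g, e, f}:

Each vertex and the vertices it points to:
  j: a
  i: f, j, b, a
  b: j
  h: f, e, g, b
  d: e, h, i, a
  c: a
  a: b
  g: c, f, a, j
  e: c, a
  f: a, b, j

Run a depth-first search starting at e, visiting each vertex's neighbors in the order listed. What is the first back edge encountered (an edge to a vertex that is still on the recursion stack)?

j->a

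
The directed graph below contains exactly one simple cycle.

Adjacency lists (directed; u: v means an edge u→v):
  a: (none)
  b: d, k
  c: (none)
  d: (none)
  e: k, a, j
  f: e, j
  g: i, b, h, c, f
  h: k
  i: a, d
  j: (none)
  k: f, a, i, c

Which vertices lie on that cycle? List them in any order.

e, f, k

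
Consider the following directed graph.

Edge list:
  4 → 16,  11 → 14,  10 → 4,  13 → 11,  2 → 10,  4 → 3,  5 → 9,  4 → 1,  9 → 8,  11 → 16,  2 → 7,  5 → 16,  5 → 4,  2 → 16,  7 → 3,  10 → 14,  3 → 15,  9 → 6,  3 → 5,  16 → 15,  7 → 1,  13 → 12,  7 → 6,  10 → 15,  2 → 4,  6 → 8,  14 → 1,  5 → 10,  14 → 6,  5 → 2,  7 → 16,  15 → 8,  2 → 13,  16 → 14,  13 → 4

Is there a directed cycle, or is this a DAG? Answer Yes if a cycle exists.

Yes

DFS with white/gray/black marking, starting from 7:
7 gray
  3 gray
    15 gray
      8 gray
      8 black
    15 black
    5 gray
      2 gray
        4 gray
          1 gray
          1 black
          16 gray
            14 gray
              6 gray
                6→8: 8 black — skip
              6 black
              14→1: 1 black — skip
            14 black
            16→15: 15 black — skip
          16 black
          4→3: 3 is gray → back edge
Back edge found, so a cycle exists: 3 → 5 → 2 → 4 → 3.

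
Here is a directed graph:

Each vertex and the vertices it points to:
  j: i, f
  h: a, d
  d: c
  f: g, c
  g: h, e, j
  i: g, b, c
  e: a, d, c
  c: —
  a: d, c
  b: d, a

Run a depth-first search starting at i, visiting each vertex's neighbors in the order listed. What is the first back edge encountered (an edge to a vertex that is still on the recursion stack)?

j->i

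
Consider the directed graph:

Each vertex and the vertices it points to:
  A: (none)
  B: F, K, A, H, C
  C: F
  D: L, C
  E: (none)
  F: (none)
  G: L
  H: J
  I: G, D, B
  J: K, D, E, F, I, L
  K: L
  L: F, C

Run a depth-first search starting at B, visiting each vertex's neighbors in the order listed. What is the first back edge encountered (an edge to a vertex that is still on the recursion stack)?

I->B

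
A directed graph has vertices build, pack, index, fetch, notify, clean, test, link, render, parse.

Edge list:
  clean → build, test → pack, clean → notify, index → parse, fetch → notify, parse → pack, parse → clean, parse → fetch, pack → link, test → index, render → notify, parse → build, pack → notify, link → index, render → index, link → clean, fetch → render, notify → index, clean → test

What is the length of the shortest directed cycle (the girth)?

4

For each vertex v, BFS finds the shortest path from v back to v.
The shortest such closed walk is parse → clean → notify → index → parse, length 4.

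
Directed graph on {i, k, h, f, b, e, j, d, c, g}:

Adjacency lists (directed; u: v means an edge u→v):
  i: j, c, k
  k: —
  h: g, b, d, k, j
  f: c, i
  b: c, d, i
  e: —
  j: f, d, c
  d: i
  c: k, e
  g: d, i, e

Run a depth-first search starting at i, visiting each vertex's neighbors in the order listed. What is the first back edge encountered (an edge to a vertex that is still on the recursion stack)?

f->i

DFS from i (visiting each vertex's neighbors in the order listed); mark gray on enter, black on exit:
i gray
  j gray
    f gray
      c gray
        k gray
        k black
        e gray
        e black
      c black
      f→i: i is gray → back edge
First back edge: f → i.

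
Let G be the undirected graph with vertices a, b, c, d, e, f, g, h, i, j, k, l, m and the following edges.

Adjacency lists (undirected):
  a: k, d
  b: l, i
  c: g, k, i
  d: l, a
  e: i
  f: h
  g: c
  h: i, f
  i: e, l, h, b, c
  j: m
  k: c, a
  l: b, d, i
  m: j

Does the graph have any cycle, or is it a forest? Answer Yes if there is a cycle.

Yes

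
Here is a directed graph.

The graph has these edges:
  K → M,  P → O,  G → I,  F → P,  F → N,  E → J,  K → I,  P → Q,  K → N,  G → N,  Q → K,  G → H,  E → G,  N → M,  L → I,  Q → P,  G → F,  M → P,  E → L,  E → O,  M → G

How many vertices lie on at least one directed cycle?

A vertex is on a directed cycle iff it belongs to a strongly connected component of size ≥ 2 (or has a self-loop).
The vertices on cycles are {F, G, K, M, N, P, Q} — 7 in total.

7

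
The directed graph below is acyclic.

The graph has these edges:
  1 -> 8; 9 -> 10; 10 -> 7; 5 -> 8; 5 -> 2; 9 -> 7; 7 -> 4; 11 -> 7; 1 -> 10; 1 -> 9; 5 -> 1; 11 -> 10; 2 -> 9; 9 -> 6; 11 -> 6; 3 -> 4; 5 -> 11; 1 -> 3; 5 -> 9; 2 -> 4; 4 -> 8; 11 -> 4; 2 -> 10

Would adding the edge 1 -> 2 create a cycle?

No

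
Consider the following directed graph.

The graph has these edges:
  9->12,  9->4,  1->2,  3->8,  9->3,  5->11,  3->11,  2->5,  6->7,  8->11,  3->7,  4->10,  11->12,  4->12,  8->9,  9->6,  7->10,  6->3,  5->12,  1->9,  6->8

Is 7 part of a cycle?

7 lies on a cycle iff there is a path from 7 back to itself.
Exploring from 7, it never reaches itself; equivalently, its strongly connected component is a singleton.

No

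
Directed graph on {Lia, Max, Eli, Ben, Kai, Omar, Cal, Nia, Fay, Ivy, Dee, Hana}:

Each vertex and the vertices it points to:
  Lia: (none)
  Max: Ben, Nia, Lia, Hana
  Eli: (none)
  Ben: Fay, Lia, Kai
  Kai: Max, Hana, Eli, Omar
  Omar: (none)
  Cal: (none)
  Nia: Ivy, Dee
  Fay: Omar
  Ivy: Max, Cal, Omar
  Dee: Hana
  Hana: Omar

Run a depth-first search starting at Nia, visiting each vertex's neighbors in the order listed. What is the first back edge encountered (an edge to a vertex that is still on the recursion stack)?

DFS from Nia (visiting each vertex's neighbors in the order listed); mark gray on enter, black on exit:
Nia gray
  Ivy gray
    Max gray
      Ben gray
        Fay gray
          Omar gray
          Omar black
        Fay black
        Lia gray
        Lia black
        Kai gray
          Kai→Max: Max is gray → back edge
First back edge: Kai → Max.

Kai->Max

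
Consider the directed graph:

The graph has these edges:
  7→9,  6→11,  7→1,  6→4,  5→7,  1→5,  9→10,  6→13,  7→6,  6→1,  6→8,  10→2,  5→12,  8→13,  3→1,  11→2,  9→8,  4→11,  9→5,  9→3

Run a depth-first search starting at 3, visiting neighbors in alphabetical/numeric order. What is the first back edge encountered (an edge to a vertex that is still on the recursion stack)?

DFS from 3 (visiting neighbors in alphabetical/numeric order); mark gray on enter, black on exit:
3 gray
  1 gray
    5 gray
      7 gray
        7→1: 1 is gray → back edge
First back edge: 7 → 1.

7→1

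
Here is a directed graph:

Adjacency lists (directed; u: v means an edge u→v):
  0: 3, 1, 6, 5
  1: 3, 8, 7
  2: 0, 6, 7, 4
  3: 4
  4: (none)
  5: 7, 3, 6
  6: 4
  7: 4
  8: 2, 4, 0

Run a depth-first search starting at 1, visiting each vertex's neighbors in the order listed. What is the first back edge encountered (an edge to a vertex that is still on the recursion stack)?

DFS from 1 (visiting each vertex's neighbors in the order listed); mark gray on enter, black on exit:
1 gray
  3 gray
    4 gray
    4 black
  3 black
  8 gray
    2 gray
      0 gray
        0→3: 3 black — skip
        0→1: 1 is gray → back edge
First back edge: 0 → 1.

0→1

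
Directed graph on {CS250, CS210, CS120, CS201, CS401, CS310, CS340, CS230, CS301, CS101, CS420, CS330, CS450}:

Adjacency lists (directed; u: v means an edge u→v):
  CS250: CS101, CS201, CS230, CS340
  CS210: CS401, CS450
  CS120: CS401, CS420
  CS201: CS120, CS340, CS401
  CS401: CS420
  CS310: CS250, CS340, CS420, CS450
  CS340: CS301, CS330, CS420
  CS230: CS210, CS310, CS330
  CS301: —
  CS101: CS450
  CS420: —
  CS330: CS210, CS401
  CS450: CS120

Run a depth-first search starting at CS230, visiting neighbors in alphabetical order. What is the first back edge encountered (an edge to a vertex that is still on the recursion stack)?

DFS from CS230 (visiting neighbors in alphabetical order); mark gray on enter, black on exit:
CS230 gray
  CS210 gray
    CS401 gray
      CS420 gray
      CS420 black
    CS401 black
    CS450 gray
      CS120 gray
        CS120→CS401: CS401 black — skip
        CS120→CS420: CS420 black — skip
      CS120 black
    CS450 black
  CS210 black
  CS310 gray
    CS250 gray
      CS101 gray
        CS101→CS450: CS450 black — skip
      CS101 black
      CS201 gray
        CS201→CS120: CS120 black — skip
        CS340 gray
          CS301 gray
          CS301 black
          CS330 gray
            CS330→CS210: CS210 black — skip
            CS330→CS401: CS401 black — skip
          CS330 black
          CS340→CS420: CS420 black — skip
        CS340 black
        CS201→CS401: CS401 black — skip
      CS201 black
      CS250→CS230: CS230 is gray → back edge
First back edge: CS250 → CS230.

CS250->CS230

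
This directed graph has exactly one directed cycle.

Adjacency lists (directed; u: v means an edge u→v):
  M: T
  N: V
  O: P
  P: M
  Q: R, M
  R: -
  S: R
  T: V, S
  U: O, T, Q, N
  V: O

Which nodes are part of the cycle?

M, O, P, T, V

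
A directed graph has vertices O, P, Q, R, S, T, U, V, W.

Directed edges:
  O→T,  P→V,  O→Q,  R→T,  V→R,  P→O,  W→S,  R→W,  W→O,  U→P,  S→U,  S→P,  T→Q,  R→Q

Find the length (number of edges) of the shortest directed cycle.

For each vertex v, BFS finds the shortest path from v back to v.
The shortest such closed walk is R → W → S → P → V → R, length 5.

5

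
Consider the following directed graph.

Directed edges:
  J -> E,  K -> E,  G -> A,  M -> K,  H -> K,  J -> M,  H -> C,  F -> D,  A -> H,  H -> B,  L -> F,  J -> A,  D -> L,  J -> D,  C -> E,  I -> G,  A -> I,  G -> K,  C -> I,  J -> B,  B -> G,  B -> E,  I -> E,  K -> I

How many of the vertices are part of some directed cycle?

A vertex is on a directed cycle iff it belongs to a strongly connected component of size ≥ 2 (or has a self-loop).
The vertices on cycles are {A, B, C, D, F, G, H, I, K, L} — 10 in total.

10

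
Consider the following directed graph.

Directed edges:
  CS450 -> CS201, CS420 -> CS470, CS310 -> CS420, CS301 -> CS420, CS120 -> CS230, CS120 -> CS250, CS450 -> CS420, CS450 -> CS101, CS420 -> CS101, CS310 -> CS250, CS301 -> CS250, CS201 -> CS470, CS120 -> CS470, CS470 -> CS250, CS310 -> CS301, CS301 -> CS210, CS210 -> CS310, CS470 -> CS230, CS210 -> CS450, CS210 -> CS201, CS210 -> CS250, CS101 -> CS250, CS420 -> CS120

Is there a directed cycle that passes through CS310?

Yes

CS310 is on a cycle iff CS310 can reach itself via ≥1 edge.
CS310 → CS301 → CS210 → CS310 — yes.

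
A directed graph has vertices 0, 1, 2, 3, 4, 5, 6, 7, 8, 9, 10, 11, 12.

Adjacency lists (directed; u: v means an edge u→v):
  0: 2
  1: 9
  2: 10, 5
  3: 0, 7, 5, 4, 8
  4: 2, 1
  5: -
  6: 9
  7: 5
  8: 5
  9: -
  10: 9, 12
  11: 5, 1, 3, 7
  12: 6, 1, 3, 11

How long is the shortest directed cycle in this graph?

5

For each vertex v, BFS finds the shortest path from v back to v.
The shortest such closed walk is 2 → 10 → 12 → 3 → 0 → 2, length 5.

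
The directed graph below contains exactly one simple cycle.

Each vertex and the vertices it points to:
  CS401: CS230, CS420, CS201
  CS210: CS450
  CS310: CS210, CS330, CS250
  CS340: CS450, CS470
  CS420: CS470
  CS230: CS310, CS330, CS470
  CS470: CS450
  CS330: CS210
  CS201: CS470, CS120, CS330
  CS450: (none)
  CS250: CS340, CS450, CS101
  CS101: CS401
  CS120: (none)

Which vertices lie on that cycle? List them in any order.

CS101, CS230, CS250, CS310, CS401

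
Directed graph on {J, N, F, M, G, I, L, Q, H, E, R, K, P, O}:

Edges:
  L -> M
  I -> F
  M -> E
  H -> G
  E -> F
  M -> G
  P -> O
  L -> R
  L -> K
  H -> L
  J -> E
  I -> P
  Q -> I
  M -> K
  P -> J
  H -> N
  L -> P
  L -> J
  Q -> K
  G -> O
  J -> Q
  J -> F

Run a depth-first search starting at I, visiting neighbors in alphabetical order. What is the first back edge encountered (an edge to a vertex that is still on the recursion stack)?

DFS from I (visiting neighbors in alphabetical order); mark gray on enter, black on exit:
I gray
  F gray
  F black
  P gray
    J gray
      E gray
        E→F: F black — skip
      E black
      J→F: F black — skip
      Q gray
        Q→I: I is gray → back edge
First back edge: Q → I.

Q→I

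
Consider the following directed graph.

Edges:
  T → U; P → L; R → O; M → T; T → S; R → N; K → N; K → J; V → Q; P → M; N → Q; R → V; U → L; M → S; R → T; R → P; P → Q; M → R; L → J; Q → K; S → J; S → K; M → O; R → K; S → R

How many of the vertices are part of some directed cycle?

A vertex is on a directed cycle iff it belongs to a strongly connected component of size ≥ 2 (or has a self-loop).
The vertices on cycles are {K, M, N, P, Q, R, S, T} — 8 in total.

8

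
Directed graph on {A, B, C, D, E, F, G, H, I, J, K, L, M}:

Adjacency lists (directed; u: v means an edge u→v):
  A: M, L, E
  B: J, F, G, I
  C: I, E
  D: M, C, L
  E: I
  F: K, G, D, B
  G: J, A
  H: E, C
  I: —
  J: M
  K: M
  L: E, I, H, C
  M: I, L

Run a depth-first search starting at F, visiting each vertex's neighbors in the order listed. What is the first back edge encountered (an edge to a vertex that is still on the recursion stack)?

B->F

DFS from F (visiting each vertex's neighbors in the order listed); mark gray on enter, black on exit:
F gray
  K gray
    M gray
      I gray
      I black
      L gray
        E gray
          E→I: I black — skip
        E black
        L→I: I black — skip
        H gray
          H→E: E black — skip
          C gray
            C→I: I black — skip
            C→E: E black — skip
          C black
        H black
        L→C: C black — skip
      L black
    M black
  K black
  G gray
    J gray
      J→M: M black — skip
    J black
    A gray
      A→M: M black — skip
      A→L: L black — skip
      A→E: E black — skip
    A black
  G black
  D gray
    D→M: M black — skip
    D→C: C black — skip
    D→L: L black — skip
  D black
  B gray
    B→J: J black — skip
    B→F: F is gray → back edge
First back edge: B → F.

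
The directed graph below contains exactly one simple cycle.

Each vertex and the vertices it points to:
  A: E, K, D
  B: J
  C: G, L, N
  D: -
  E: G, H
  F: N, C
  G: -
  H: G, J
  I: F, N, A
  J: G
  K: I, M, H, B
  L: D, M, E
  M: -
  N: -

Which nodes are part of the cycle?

A, I, K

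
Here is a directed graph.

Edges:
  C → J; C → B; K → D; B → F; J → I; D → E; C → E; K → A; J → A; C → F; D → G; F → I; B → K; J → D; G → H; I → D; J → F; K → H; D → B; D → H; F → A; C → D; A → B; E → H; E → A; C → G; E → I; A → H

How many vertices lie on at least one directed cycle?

A vertex is on a directed cycle iff it belongs to a strongly connected component of size ≥ 2 (or has a self-loop).
The vertices on cycles are {A, B, D, E, F, I, K} — 7 in total.

7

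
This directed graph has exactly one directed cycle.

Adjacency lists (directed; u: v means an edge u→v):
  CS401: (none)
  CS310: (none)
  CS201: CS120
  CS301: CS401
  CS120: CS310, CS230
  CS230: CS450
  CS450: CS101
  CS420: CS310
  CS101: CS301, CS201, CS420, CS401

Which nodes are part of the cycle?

DFS with gray/black marking from CS450:
CS450 gray
  CS101 gray
    CS301 gray
      CS401 gray
      CS401 black
    CS301 black
    CS201 gray
      CS120 gray
        CS310 gray
        CS310 black
        CS230 gray
          CS230→CS450: CS450 is gray → back edge
Back edge closes the cycle CS450 → CS101 → CS201 → CS120 → CS230 → CS450; its vertices are {CS101, CS120, CS201, CS230, CS450}.

CS101, CS120, CS201, CS230, CS450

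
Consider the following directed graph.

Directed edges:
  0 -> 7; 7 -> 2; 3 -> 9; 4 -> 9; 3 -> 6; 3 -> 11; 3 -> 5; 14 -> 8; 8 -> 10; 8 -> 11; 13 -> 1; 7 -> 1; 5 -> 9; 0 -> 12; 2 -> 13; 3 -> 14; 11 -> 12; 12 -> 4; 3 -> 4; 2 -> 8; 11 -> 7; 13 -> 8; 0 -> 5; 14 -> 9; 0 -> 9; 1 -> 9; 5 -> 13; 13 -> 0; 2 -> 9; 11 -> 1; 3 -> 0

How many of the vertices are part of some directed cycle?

7

A vertex is on a directed cycle iff it belongs to a strongly connected component of size ≥ 2 (or has a self-loop).
The vertices on cycles are {0, 2, 5, 7, 8, 11, 13} — 7 in total.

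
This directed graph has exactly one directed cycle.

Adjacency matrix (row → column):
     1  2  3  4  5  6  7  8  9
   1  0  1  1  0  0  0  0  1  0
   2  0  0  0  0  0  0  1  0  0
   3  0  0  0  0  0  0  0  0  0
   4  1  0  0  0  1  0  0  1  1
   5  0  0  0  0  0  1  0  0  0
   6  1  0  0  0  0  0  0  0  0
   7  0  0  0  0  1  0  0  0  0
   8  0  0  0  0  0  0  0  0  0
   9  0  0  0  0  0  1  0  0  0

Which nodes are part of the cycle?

DFS with gray/black marking from 1:
1 gray
  8 gray
  8 black
  2 gray
    7 gray
      5 gray
        6 gray
          6→1: 1 is gray → back edge
Back edge closes the cycle 1 → 2 → 7 → 5 → 6 → 1; its vertices are {1, 2, 5, 6, 7}.

1, 2, 5, 6, 7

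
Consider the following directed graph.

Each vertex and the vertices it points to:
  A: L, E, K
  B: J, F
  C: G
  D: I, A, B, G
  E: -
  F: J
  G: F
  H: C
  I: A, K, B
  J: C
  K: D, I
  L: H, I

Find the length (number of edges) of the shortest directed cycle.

For each vertex v, BFS finds the shortest path from v back to v.
The shortest such closed walk is K → I → K, length 2.

2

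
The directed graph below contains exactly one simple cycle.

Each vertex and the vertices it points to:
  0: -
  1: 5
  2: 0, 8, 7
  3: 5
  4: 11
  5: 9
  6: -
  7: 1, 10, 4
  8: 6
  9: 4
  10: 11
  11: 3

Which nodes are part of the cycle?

3, 4, 5, 9, 11

DFS with gray/black marking from 4:
4 gray
  11 gray
    3 gray
      5 gray
        9 gray
          9→4: 4 is gray → back edge
Back edge closes the cycle 4 → 11 → 3 → 5 → 9 → 4; its vertices are {3, 4, 5, 9, 11}.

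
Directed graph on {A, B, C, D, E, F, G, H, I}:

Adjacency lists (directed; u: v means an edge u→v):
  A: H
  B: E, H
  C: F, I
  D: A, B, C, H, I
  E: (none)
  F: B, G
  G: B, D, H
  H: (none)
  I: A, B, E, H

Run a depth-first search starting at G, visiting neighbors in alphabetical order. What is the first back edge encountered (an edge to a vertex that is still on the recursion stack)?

DFS from G (visiting neighbors in alphabetical order); mark gray on enter, black on exit:
G gray
  B gray
    E gray
    E black
    H gray
    H black
  B black
  D gray
    A gray
      A→H: H black — skip
    A black
    D→B: B black — skip
    C gray
      F gray
        F→B: B black — skip
        F→G: G is gray → back edge
First back edge: F → G.

F->G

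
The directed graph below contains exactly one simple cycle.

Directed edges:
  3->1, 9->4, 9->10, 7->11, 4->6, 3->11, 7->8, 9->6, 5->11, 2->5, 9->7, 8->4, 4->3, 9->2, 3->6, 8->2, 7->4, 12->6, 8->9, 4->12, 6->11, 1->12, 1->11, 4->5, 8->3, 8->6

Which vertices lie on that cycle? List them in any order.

7, 8, 9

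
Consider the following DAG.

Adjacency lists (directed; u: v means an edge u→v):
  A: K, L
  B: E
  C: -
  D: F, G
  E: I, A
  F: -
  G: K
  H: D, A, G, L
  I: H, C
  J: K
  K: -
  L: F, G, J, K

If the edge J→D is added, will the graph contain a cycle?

No

Adding J→D creates a cycle iff D can already reach J.
Explore from D: no path reaches J. The graph stays acyclic.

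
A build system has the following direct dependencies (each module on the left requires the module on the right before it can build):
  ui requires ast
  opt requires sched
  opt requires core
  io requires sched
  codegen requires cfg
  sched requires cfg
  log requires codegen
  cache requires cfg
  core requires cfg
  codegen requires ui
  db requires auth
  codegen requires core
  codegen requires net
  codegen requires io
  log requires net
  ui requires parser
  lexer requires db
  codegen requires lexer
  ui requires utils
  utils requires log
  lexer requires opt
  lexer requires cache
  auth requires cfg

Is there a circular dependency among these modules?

DFS with white/gray/black marking, starting from net:
net gray
net black
opt gray
  sched gray
    cfg gray
    cfg black
  sched black
  core gray
    core→cfg: cfg black — skip
  core black
opt black
auth gray
  auth→cfg: cfg black — skip
auth black
db gray
  db→auth: auth black — skip
db black
utils gray
  log gray
    log→net: net black — skip
    codegen gray
      ui gray
        ast gray
        ast black
        ui→utils: utils is gray → back edge
Back edge found, so a cycle exists: utils → log → codegen → ui → utils.

Yes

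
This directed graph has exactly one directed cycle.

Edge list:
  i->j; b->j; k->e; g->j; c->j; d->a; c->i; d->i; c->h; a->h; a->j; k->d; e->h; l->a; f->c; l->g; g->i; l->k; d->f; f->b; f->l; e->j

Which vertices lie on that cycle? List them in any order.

d, f, k, l

DFS with gray/black marking from f:
f gray
  b gray
    j gray
    j black
  b black
  l gray
    g gray
      i gray
        i→j: j black — skip
      i black
      g→j: j black — skip
    g black
    a gray
      h gray
      h black
      a→j: j black — skip
    a black
    k gray
      e gray
        e→h: h black — skip
        e→j: j black — skip
      e black
      d gray
        d→a: a black — skip
        d→f: f is gray → back edge
Back edge closes the cycle f → l → k → d → f; its vertices are {d, f, k, l}.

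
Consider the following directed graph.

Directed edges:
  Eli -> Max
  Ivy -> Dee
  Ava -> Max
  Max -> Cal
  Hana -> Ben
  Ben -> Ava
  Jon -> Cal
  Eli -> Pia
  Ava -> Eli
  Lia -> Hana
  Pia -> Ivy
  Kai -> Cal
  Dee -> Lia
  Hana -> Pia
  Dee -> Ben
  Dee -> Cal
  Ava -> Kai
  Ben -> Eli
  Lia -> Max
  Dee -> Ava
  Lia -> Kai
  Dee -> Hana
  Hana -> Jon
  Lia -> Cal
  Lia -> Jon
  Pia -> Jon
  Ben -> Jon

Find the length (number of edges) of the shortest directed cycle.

For each vertex v, BFS finds the shortest path from v back to v.
The shortest such closed walk is Dee → Hana → Pia → Ivy → Dee, length 4.

4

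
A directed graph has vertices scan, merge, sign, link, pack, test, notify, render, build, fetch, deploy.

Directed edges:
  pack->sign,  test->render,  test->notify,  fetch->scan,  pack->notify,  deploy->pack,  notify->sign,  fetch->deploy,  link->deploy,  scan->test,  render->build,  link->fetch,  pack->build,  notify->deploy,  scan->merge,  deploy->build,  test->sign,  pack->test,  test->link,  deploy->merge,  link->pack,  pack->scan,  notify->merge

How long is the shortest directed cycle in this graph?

3

For each vertex v, BFS finds the shortest path from v back to v.
The shortest such closed walk is test → link → pack → test, length 3.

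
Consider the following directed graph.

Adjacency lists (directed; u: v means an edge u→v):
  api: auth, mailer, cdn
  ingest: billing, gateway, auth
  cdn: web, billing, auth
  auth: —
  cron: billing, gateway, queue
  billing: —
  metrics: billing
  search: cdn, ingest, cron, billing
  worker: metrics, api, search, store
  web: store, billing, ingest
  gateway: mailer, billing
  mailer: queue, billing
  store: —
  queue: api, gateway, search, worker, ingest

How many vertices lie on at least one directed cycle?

10

A vertex is on a directed cycle iff it belongs to a strongly connected component of size ≥ 2 (or has a self-loop).
The vertices on cycles are {api, cdn, web, cron, queue, ingest, mailer, search, worker, gateway} — 10 in total.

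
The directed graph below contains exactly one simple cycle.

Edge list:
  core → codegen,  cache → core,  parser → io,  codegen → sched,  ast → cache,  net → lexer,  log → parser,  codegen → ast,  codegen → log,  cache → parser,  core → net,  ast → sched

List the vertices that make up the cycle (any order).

DFS with gray/black marking from core:
core gray
  codegen gray
    ast gray
      cache gray
        parser gray
          io gray
          io black
        parser black
        cache→core: core is gray → back edge
Back edge closes the cycle core → codegen → ast → cache → core; its vertices are {ast, core, cache, codegen}.

ast, core, cache, codegen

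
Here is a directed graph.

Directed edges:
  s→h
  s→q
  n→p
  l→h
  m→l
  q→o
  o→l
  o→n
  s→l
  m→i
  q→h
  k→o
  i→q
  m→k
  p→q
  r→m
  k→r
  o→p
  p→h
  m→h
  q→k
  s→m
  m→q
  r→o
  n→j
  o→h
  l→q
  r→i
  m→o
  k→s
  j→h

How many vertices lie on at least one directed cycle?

A vertex is on a directed cycle iff it belongs to a strongly connected component of size ≥ 2 (or has a self-loop).
The vertices on cycles are {i, k, l, m, n, o, p, q, r, s} — 10 in total.

10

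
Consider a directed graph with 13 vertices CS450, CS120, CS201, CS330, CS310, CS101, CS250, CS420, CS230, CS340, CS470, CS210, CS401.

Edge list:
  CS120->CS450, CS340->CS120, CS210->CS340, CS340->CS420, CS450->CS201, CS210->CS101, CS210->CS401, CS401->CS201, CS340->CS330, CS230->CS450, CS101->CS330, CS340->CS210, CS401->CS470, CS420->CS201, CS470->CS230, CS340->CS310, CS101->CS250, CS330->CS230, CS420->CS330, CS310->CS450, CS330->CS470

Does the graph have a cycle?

DFS with white/gray/black marking, starting from CS250:
CS250 gray
CS250 black
CS450 gray
  CS201 gray
  CS201 black
CS450 black
CS120 gray
  CS120→CS450: CS450 black — skip
CS120 black
CS330 gray
  CS230 gray
    CS230→CS450: CS450 black — skip
  CS230 black
  CS470 gray
    CS470→CS230: CS230 black — skip
  CS470 black
CS330 black
CS310 gray
  CS310→CS450: CS450 black — skip
CS310 black
CS101 gray
  CS101→CS330: CS330 black — skip
  CS101→CS250: CS250 black — skip
CS101 black
CS420 gray
  CS420→CS201: CS201 black — skip
  CS420→CS330: CS330 black — skip
CS420 black
CS340 gray
  CS210 gray
    CS210→CS101: CS101 black — skip
    CS401 gray
      CS401→CS201: CS201 black — skip
      CS401→CS470: CS470 black — skip
    CS401 black
    CS210→CS340: CS340 is gray → back edge
Back edge found, so a cycle exists: CS340 → CS210 → CS340.

Yes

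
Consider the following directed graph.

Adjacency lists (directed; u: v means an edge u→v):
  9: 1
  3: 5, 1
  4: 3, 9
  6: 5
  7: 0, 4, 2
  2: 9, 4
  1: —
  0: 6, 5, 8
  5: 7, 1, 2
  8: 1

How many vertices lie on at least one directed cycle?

A vertex is on a directed cycle iff it belongs to a strongly connected component of size ≥ 2 (or has a self-loop).
The vertices on cycles are {0, 2, 3, 4, 5, 6, 7} — 7 in total.

7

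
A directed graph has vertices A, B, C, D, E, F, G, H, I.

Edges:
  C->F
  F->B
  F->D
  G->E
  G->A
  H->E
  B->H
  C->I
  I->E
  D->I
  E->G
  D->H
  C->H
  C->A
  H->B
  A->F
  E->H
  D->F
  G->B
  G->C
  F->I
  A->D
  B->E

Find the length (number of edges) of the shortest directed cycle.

2

For each vertex v, BFS finds the shortest path from v back to v.
The shortest such closed walk is G → E → G, length 2.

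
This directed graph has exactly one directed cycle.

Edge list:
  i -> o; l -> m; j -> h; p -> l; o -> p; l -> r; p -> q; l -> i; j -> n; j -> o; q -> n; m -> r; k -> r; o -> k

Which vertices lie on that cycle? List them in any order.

DFS with gray/black marking from o:
o gray
  k gray
    r gray
    r black
  k black
  p gray
    q gray
      n gray
      n black
    q black
    l gray
      m gray
        m→r: r black — skip
      m black
      l→r: r black — skip
      i gray
        i→o: o is gray → back edge
Back edge closes the cycle o → p → l → i → o; its vertices are {i, l, o, p}.

i, l, o, p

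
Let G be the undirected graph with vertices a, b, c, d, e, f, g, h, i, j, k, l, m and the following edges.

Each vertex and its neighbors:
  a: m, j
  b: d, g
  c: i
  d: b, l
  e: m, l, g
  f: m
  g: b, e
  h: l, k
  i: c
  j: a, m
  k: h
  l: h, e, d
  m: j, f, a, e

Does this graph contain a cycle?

Yes

DFS, tracking each vertex's parent; an edge to a visited non-parent vertex closes a cycle.
Start from l:
visit l (parent –)
  visit h (parent l)
    h–l: parent, skip
    visit k (parent h)
      k–h: parent, skip
  visit e (parent l)
    visit m (parent e)
      visit j (parent m)
        visit a (parent j)
          a–m: m visited and ≠ parent → cycle
Cycle: m – j – a – m.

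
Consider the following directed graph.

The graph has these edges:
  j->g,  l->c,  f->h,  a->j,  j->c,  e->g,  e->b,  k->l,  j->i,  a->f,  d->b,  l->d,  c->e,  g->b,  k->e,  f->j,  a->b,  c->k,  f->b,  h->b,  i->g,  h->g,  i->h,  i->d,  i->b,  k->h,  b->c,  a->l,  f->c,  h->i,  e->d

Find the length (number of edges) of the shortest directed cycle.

2

For each vertex v, BFS finds the shortest path from v back to v.
The shortest such closed walk is i → h → i, length 2.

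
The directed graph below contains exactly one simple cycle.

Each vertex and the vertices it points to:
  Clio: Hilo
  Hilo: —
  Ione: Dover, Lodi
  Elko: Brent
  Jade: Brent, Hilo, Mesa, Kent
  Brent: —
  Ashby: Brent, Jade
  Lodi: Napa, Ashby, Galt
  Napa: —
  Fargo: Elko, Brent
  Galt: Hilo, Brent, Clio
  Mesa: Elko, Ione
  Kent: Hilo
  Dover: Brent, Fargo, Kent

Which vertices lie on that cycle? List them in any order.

Ione, Jade, Lodi, Mesa, Ashby

DFS with gray/black marking from Mesa:
Mesa gray
  Elko gray
    Brent gray
    Brent black
  Elko black
  Ione gray
    Dover gray
      Dover→Brent: Brent black — skip
      Fargo gray
        Fargo→Elko: Elko black — skip
        Fargo→Brent: Brent black — skip
      Fargo black
      Kent gray
        Hilo gray
        Hilo black
      Kent black
    Dover black
    Lodi gray
      Napa gray
      Napa black
      Ashby gray
        Ashby→Brent: Brent black — skip
        Jade gray
          Jade→Brent: Brent black — skip
          Jade→Hilo: Hilo black — skip
          Jade→Mesa: Mesa is gray → back edge
Back edge closes the cycle Mesa → Ione → Lodi → Ashby → Jade → Mesa; its vertices are {Ione, Jade, Lodi, Mesa, Ashby}.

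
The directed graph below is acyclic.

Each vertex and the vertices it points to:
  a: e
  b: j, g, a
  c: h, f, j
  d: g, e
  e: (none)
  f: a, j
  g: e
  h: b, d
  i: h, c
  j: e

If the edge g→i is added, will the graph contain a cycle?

Yes

Adding g→i creates a cycle iff i can already reach g.
Path from i: i → h → b → g.
So i → … → g → i is a cycle.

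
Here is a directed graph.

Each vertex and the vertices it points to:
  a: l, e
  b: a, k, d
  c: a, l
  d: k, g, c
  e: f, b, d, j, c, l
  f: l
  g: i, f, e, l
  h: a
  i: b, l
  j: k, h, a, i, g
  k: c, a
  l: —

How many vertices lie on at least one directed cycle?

10

A vertex is on a directed cycle iff it belongs to a strongly connected component of size ≥ 2 (or has a self-loop).
The vertices on cycles are {a, b, c, d, e, g, h, i, j, k} — 10 in total.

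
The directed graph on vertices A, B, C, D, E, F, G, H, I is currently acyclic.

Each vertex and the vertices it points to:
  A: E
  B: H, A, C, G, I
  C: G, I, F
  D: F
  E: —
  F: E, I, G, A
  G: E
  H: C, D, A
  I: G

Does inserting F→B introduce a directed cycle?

Yes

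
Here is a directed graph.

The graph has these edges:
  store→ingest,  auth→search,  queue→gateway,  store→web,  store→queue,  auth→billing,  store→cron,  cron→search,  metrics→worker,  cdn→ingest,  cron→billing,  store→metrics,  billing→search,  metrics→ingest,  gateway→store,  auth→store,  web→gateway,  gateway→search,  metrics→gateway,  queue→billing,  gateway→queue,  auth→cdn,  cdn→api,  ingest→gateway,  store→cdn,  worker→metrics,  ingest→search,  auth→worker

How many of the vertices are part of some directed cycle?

8

A vertex is on a directed cycle iff it belongs to a strongly connected component of size ≥ 2 (or has a self-loop).
The vertices on cycles are {cdn, web, queue, store, ingest, worker, gateway, metrics} — 8 in total.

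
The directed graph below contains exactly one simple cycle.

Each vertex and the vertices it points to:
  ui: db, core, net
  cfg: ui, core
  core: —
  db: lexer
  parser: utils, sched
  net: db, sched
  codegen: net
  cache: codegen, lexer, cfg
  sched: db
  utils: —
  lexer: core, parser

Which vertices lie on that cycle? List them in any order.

db, lexer, sched, parser

DFS with gray/black marking from lexer:
lexer gray
  core gray
  core black
  parser gray
    utils gray
    utils black
    sched gray
      db gray
        db→lexer: lexer is gray → back edge
Back edge closes the cycle lexer → parser → sched → db → lexer; its vertices are {db, lexer, sched, parser}.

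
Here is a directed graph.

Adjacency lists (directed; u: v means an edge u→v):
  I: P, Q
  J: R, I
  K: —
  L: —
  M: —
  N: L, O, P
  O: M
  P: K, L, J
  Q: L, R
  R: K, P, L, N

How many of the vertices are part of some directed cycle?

6

A vertex is on a directed cycle iff it belongs to a strongly connected component of size ≥ 2 (or has a self-loop).
The vertices on cycles are {I, J, N, P, Q, R} — 6 in total.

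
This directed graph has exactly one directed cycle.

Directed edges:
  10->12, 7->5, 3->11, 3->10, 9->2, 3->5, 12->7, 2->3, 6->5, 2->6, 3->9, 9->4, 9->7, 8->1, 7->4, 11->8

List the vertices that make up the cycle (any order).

DFS with gray/black marking from 2:
2 gray
  3 gray
    9 gray
      7 gray
        4 gray
        4 black
        5 gray
        5 black
      7 black
      9→2: 2 is gray → back edge
Back edge closes the cycle 2 → 3 → 9 → 2; its vertices are {2, 3, 9}.

2, 3, 9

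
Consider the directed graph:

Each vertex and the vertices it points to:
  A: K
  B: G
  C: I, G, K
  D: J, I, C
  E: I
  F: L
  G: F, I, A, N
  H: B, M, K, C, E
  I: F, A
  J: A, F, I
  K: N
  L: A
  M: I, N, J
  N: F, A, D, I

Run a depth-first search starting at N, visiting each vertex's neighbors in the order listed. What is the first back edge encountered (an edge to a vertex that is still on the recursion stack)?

K→N

DFS from N (visiting each vertex's neighbors in the order listed); mark gray on enter, black on exit:
N gray
  F gray
    L gray
      A gray
        K gray
          K→N: N is gray → back edge
First back edge: K → N.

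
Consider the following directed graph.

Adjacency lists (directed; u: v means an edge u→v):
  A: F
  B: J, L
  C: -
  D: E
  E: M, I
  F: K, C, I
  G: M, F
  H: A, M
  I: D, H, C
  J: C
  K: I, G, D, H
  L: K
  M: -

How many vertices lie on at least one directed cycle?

8

A vertex is on a directed cycle iff it belongs to a strongly connected component of size ≥ 2 (or has a self-loop).
The vertices on cycles are {A, D, E, F, G, H, I, K} — 8 in total.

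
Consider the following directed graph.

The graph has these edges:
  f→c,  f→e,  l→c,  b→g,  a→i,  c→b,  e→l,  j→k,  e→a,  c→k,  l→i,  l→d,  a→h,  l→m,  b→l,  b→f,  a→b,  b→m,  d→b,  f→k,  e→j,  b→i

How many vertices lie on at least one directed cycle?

7

A vertex is on a directed cycle iff it belongs to a strongly connected component of size ≥ 2 (or has a self-loop).
The vertices on cycles are {a, b, c, d, e, f, l} — 7 in total.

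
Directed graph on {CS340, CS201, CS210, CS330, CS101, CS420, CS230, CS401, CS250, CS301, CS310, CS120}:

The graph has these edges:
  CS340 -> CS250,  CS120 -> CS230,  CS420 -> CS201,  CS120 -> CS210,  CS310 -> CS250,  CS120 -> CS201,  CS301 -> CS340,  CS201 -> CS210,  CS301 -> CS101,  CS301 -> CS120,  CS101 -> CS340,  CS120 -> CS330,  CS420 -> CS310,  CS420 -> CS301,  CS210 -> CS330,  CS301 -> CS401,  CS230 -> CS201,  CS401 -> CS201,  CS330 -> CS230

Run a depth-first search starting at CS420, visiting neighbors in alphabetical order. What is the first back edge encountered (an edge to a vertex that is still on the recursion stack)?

CS230->CS201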